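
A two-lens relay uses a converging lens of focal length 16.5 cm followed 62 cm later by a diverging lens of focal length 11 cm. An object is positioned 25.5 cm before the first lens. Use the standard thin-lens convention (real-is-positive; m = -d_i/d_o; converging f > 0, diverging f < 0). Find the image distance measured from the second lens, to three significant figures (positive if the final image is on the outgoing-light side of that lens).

First lens: d_i1 = 1/(1/16.5 - 1/25.5) = 46.750 cm.
That image sits 15.250 cm in front of the second lens, so d_o2 = 15.250 cm.
Second lens: d_i2 = 1/(1/(-11) - 1/(15.250)) = -6.390 cm.

-6.39 cm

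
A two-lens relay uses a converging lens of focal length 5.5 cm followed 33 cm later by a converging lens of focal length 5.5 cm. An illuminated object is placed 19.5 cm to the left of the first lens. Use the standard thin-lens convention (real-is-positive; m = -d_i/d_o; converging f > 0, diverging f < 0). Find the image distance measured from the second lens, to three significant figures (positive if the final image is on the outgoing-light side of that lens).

7.02 cm

Lens 1: 1/d_i1 = 1/f_1 - 1/d_o1 = 1/5.5 - 1/19.5 = 0.13054 cm^-1, so d_i1 = 7.661 cm.
The intermediate image is 7.661 cm to the right of lens 1, so d_o2 = L - d_i1 = 33 - 7.661 = 25.339 cm.
Lens 2: 1/d_i2 = 1/f_2 - 1/d_o2 = 1/5.5 - 1/(25.339) = 0.14235 cm^-1, so d_i2 = 7.025 cm.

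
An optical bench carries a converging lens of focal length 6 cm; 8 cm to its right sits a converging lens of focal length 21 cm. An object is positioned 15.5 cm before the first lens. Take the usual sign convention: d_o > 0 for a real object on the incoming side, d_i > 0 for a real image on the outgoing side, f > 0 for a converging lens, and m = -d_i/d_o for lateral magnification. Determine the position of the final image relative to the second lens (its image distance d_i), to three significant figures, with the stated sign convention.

1.65 cm

Lens 1: 1/d_i1 = 1/f_1 - 1/d_o1 = 1/6 - 1/15.5 = 0.10215 cm^-1, so d_i1 = 9.789 cm.
This image would form 9.789 cm past lens 1, i.e. 1.789 cm beyond lens 2, so it is a virtual object for lens 2: d_o2 = 8 - 9.789 = -1.789 cm.
Lens 2: 1/d_i2 = 1/f_2 - 1/d_o2 = 1/21 - 1/(-1.789) = 0.60644 cm^-1, so d_i2 = 1.649 cm.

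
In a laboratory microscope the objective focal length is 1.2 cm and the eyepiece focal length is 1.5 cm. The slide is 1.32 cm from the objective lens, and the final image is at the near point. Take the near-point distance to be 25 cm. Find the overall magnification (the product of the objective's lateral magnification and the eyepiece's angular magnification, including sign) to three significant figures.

-177

Objective: 1/d_i = 1/f_obj - 1/d_o = 1/1.2 - 1/1.32 = 0.07576 cm^-1, so d_i = 13.200 cm.
m_obj = -d_i/d_o = -13.200/1.32 = -10.000.
Eyepiece angular magnification (image at near point): M_eye = 1 + D/f_e = 1 + 25/1.5 = 17.667.
Overall M = m_obj x M_eye = (-10.000)(17.667) = -176.67.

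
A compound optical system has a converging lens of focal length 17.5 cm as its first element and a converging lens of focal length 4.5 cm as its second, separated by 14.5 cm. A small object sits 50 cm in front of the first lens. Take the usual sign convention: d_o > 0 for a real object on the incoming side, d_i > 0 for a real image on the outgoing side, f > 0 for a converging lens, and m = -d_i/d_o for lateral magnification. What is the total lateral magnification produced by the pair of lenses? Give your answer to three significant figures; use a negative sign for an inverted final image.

Applying the thin-lens equation to the first lens, 1/17.5 = 1/50 + 1/d_i1, which gives d_i1 = 26.923 cm.
Its lateral magnification is m_1 = -d_i1/d_o1 = -(26.923)/50 = -0.5385.
This image would form 26.923 cm past lens 1, i.e. 12.423 cm beyond lens 2, so it is a virtual object for lens 2: d_o2 = 14.5 - 26.923 = -12.423 cm.
Applying the thin-lens equation again with f_2 = 4.5 cm and d_o2 = -12.423 cm gives d_i2 = 3.303 cm.
m_2 = -(3.303)/(-12.423) = 0.2659.
Overall magnification: m = m_1 m_2 = -0.1432.

-0.143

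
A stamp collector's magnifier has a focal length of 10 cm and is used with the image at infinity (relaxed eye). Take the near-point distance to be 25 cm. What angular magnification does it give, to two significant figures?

2.5

M = D/f = 25/10 = 2.500.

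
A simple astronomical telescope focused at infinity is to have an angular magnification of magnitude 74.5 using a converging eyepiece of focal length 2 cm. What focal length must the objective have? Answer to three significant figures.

|M| = f_obj/|f_eye|, so f_obj = |M| x |f_eye| = 74.5 x 2 = 149.000 cm.

149 cm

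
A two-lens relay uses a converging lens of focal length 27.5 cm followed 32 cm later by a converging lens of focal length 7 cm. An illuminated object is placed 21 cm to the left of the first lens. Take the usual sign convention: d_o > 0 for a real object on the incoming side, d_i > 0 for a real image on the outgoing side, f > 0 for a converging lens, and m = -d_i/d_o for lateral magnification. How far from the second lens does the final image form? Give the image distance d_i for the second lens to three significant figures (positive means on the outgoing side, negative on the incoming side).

Applying the thin-lens equation to the first lens, 1/27.5 = 1/21 + 1/d_i1, which gives d_i1 = -88.846 cm.
The intermediate image is virtual, 88.846 cm to the left of lens 1, so d_o2 = L - d_i1 = 32 - (-88.846) = 120.846 cm.
Applying the thin-lens equation again with f_2 = 7 cm and d_o2 = 120.846 cm gives d_i2 = 7.430 cm.

7.43 cm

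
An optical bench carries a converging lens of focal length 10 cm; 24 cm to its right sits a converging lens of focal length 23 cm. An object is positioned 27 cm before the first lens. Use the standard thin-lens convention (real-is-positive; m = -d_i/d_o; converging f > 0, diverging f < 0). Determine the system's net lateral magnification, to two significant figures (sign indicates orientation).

First lens: d_i1 = 1/(1/10 - 1/27) = 15.882 cm.
m_1 = -(15.882)/27 = -0.5882.
Object distance for lens 2: d_o2 = 24 - 15.882 = 8.118 cm.
Second lens: d_i2 = 1/(1/23 - 1/(8.118)) = -12.545 cm.
m_2 = -(-12.545)/(8.118) = 1.5455.
Overall magnification: m = m_1 m_2 = -0.9091.

-0.91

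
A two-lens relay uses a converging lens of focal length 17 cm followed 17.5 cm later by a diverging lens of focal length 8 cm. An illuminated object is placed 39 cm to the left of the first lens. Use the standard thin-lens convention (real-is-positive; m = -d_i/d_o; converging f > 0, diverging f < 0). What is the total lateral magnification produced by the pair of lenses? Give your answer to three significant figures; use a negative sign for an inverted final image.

Lens 1: 1/d_i1 = 1/f_1 - 1/d_o1 = 1/17 - 1/39 = 0.03318 cm^-1, so d_i1 = 30.136 cm.
m_1 = -(30.136)/39 = -0.7727.
This image would form 30.136 cm past lens 1, i.e. 12.636 cm beyond lens 2, so it is a virtual object for lens 2: d_o2 = 17.5 - 30.136 = -12.636 cm.
Lens 2: 1/d_i2 = 1/f_2 - 1/d_o2 = 1/(-8) - 1/(-12.636) = -0.04586 cm^-1, so d_i2 = -21.804 cm.
m_2 = -(-21.804)/(-12.636) = -1.7255.
Overall magnification: m = m_1 m_2 = 1.3333.

1.33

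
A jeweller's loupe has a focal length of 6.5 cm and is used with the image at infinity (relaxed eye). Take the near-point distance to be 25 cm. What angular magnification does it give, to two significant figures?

3.8

M = D/f = 25/6.5 = 3.846.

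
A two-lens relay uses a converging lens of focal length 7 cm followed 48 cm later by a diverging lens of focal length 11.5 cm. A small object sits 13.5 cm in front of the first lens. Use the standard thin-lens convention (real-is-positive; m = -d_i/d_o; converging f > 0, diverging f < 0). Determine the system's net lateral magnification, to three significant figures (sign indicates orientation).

-0.275

Applying the thin-lens equation to the first lens, 1/7 = 1/13.5 + 1/d_i1, which gives d_i1 = 14.538 cm.
Its lateral magnification is m_1 = -d_i1/d_o1 = -(14.538)/13.5 = -1.0769.
Object distance for lens 2: d_o2 = 48 - 14.538 = 33.462 cm.
Applying the thin-lens equation again with f_2 = -11.5 cm and d_o2 = 33.462 cm gives d_i2 = -8.559 cm.
m_2 = -(-8.559)/(33.462) = 0.2558.
The system's lateral magnification is m_1 m_2 = (-1.0769)(0.2558) = -0.2754.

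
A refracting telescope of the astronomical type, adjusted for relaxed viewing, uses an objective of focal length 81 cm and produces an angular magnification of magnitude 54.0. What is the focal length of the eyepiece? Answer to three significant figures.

|M| = f_obj/f_eye, so f_eye = f_obj/|M| = 81/54.0 = 1.500 cm.

1.50 cm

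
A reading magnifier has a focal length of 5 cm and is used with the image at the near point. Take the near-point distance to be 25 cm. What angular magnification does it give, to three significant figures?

6.00

M = 1 + D/f = 1 + 25/5 = 6.000.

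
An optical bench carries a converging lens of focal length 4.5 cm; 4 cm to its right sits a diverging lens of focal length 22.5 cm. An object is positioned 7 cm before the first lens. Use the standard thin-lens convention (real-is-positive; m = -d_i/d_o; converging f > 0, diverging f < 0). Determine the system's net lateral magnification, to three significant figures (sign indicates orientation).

-2.91

First lens: d_i1 = 1/(1/4.5 - 1/7) = 12.600 cm.
m_1 = -(12.600)/7 = -1.8000.
This image would form 12.600 cm past lens 1, i.e. 8.600 cm beyond lens 2, so it is a virtual object for lens 2: d_o2 = 4 - 12.600 = -8.600 cm.
Second lens: d_i2 = 1/(1/(-22.5) - 1/(-8.600)) = 13.921 cm.
m_2 = -(13.921)/(-8.600) = 1.6187.
The system's lateral magnification is m_1 m_2 = (-1.8000)(1.6187) = -2.9137.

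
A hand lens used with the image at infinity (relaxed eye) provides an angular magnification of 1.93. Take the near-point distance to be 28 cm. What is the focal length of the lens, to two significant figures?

15 cm

For the image at infinity, M = D/f.
f = D/M = 28/1.93 = 14.508 cm.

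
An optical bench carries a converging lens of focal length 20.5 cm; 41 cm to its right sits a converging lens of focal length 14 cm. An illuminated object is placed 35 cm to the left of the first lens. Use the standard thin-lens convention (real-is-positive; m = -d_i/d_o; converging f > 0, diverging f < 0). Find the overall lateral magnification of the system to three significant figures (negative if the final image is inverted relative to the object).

-0.880

First lens: d_i1 = 1/(1/20.5 - 1/35) = 49.483 cm.
m_1 = -(49.483)/35 = -1.4138.
This image would form 49.483 cm past lens 1, i.e. 8.483 cm beyond lens 2, so it is a virtual object for lens 2: d_o2 = 41 - 49.483 = -8.483 cm.
Second lens: d_i2 = 1/(1/14 - 1/(-8.483)) = 5.282 cm.
m_2 = -(5.282)/(-8.483) = 0.6227.
Overall magnification: m = m_1 m_2 = -0.8804.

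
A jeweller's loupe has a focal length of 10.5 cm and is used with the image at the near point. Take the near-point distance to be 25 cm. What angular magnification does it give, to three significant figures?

3.38

M = 1 + D/f = 1 + 25/10.5 = 3.381.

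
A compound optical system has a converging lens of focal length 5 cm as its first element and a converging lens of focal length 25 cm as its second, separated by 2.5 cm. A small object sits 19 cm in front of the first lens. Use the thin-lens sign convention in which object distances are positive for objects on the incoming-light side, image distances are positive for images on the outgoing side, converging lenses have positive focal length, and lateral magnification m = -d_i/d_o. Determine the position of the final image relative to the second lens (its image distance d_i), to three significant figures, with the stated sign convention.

Applying the thin-lens equation to the first lens, 1/5 = 1/19 + 1/d_i1, which gives d_i1 = 6.786 cm.
Since 6.786 cm > 2.5 cm, the first image lies past the second lens and serves as a virtual object: d_o2 = L - d_i1 = -4.286 cm.
Applying the thin-lens equation again with f_2 = 25 cm and d_o2 = -4.286 cm gives d_i2 = 3.659 cm.

3.66 cm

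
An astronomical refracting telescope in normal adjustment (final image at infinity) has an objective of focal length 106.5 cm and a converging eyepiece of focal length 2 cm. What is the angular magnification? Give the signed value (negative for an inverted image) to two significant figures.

M = -f_obj/f_eye = -106.5/(2) = -53.250.

-53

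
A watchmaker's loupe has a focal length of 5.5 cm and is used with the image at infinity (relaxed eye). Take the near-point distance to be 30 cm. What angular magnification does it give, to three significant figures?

M = D/f = 30/5.5 = 5.455.

5.45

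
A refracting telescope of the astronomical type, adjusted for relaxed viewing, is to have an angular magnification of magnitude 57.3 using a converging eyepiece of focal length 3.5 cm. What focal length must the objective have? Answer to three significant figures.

|M| = f_obj/|f_eye|, so f_obj = |M| x |f_eye| = 57.3 x 3.5 = 200.550 cm.

201 cm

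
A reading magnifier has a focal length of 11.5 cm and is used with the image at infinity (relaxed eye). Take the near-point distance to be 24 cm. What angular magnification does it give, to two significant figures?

2.1

M = D/f = 24/11.5 = 2.087.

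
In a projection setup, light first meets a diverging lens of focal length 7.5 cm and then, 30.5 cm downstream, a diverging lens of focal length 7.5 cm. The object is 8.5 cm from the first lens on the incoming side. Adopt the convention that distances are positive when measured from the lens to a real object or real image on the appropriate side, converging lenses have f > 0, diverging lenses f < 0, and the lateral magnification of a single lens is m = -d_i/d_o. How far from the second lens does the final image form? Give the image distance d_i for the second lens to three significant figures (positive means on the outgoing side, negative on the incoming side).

-6.16 cm

Lens 1: 1/d_i1 = 1/f_1 - 1/d_o1 = 1/(-7.5) - 1/8.5 = -0.25098 cm^-1, so d_i1 = -3.984 cm.
The intermediate image is virtual, 3.984 cm to the left of lens 1, so d_o2 = L - d_i1 = 30.5 - (-3.984) = 34.484 cm.
Lens 2: 1/d_i2 = 1/f_2 - 1/d_o2 = 1/(-7.5) - 1/(34.484) = -0.16233 cm^-1, so d_i2 = -6.160 cm.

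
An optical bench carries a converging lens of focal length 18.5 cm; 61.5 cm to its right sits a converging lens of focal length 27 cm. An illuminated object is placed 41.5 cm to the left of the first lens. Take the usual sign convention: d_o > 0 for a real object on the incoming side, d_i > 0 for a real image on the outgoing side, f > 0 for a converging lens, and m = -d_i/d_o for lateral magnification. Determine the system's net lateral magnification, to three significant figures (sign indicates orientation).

19.4

First lens: d_i1 = 1/(1/18.5 - 1/41.5) = 33.380 cm.
m_1 = -(33.380)/41.5 = -0.8043.
Object distance for lens 2: d_o2 = 61.5 - 33.380 = 28.120 cm.
Second lens: d_i2 = 1/(1/27 - 1/(28.120)) = 678.146 cm.
m_2 = -(678.146)/(28.120) = -24.1165.
Total m = m_1 x m_2 = (-0.8043)(-24.1165) = 19.3981.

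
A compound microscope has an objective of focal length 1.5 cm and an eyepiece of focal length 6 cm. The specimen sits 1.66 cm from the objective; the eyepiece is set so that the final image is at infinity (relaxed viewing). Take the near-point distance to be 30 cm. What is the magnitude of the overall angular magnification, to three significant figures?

46.9

Objective: 1/d_i = 1/f_obj - 1/d_o = 1/1.5 - 1/1.66 = 0.06426 cm^-1, so d_i = 15.563 cm.
m_obj = -d_i/d_o = -15.563/1.66 = -9.375.
Eyepiece angular magnification (image at infinity): M_eye = D/f_e = 30/6 = 5.000.
Overall M = m_obj x M_eye = (-9.375)(5.000) = -46.88.
|M| = 46.88.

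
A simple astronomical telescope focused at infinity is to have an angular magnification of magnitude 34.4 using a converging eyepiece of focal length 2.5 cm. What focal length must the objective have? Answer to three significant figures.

86.0 cm

|M| = f_obj/|f_eye|, so f_obj = |M| x |f_eye| = 34.4 x 2.5 = 86.000 cm.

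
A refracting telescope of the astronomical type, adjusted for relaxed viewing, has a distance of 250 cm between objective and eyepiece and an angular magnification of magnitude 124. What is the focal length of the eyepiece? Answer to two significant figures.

2.0 cm

In normal adjustment the tube length equals f_obj + f_eye and |M| = f_obj/f_eye.
So f_obj = 124 f_eye and 124 f_eye + f_eye = 250 cm, giving f_eye = 250/125 = 2.000 cm and f_obj = 248.000 cm.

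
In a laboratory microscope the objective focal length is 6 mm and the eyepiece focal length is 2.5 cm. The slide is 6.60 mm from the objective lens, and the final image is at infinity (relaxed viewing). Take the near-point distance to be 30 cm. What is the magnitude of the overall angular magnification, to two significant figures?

120

Convert to cm: f_obj = 6 mm = 0.6 cm; d_o = 6.60 mm = 0.66 cm.
Objective: 1/d_i = 1/f_obj - 1/d_o = 1/0.6 - 1/0.66 = 0.15152 cm^-1, so d_i = 6.600 cm.
m_obj = -d_i/d_o = -6.600/0.66 = -10.000.
Eyepiece angular magnification (image at infinity): M_eye = D/f_e = 30/2.5 = 12.000.
Overall M = m_obj x M_eye = (-10.000)(12.000) = -120.00.
|M| = 120.00.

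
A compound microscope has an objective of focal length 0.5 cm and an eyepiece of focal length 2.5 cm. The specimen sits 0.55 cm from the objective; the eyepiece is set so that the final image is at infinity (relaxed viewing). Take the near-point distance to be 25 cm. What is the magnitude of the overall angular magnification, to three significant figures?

Objective: 1/d_i = 1/f_obj - 1/d_o = 1/0.5 - 1/0.55 = 0.18182 cm^-1, so d_i = 5.500 cm.
m_obj = -d_i/d_o = -5.500/0.55 = -10.000.
Eyepiece angular magnification (image at infinity): M_eye = D/f_e = 25/2.5 = 10.000.
Overall M = m_obj x M_eye = (-10.000)(10.000) = -100.00.
|M| = 100.00.

100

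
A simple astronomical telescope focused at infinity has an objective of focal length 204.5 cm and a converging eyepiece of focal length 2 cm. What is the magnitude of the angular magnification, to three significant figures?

102

|M| = f_obj/|f_eye| = 204.5/2 = 102.250.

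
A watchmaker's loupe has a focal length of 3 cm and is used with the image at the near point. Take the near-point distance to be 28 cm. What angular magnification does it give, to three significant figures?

10.3

M = 1 + D/f = 1 + 28/3 = 10.333.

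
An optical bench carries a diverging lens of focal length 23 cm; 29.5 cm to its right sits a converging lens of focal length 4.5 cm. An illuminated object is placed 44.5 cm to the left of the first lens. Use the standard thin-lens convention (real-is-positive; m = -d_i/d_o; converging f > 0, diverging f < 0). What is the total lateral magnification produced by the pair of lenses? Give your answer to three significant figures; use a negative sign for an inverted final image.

Lens 1: 1/d_i1 = 1/f_1 - 1/d_o1 = 1/(-23) - 1/44.5 = -0.06595 cm^-1, so d_i1 = -15.163 cm.
m_1 = -(-15.163)/44.5 = 0.3407.
The intermediate image is virtual, 15.163 cm to the left of lens 1, so d_o2 = L - d_i1 = 29.5 - (-15.163) = 44.663 cm.
Lens 2: 1/d_i2 = 1/f_2 - 1/d_o2 = 1/4.5 - 1/(44.663) = 0.19983 cm^-1, so d_i2 = 5.004 cm.
m_2 = -(5.004)/(44.663) = -0.1120.
Overall magnification: m = m_1 m_2 = -0.0382.

-0.0382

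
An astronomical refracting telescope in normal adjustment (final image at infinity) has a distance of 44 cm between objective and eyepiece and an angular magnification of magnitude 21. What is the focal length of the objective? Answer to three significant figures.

In normal adjustment the tube length equals f_obj + f_eye and |M| = f_obj/f_eye.
So f_obj = 21 f_eye and 21 f_eye + f_eye = 44 cm, giving f_eye = 44/22 = 2.000 cm and f_obj = 42.000 cm.

42.0 cm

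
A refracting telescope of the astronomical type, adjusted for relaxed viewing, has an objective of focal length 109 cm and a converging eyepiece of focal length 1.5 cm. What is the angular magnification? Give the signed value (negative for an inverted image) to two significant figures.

M = -f_obj/f_eye = -109/(1.5) = -72.667.

-73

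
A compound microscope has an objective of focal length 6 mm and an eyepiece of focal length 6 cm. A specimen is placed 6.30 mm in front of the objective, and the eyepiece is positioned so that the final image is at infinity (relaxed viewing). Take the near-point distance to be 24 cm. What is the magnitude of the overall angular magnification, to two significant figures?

Convert to cm: f_obj = 6 mm = 0.6 cm; d_o = 6.30 mm = 0.63 cm.
Objective: 1/d_i = 1/f_obj - 1/d_o = 1/0.6 - 1/0.63 = 0.07937 cm^-1, so d_i = 12.600 cm.
m_obj = -d_i/d_o = -12.600/0.63 = -20.000.
Eyepiece angular magnification (image at infinity): M_eye = D/f_e = 24/6 = 4.000.
Overall M = m_obj x M_eye = (-20.000)(4.000) = -80.00.
|M| = 80.00.

80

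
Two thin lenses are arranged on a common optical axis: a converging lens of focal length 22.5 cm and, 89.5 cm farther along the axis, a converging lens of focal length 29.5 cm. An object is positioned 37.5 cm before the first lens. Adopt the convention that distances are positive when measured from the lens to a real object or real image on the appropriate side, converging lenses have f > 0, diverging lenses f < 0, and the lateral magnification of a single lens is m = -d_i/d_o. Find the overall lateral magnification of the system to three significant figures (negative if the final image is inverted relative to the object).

11.8

Applying the thin-lens equation to the first lens, 1/22.5 = 1/37.5 + 1/d_i1, which gives d_i1 = 56.250 cm.
Its lateral magnification is m_1 = -d_i1/d_o1 = -(56.250)/37.5 = -1.5000.
The intermediate image is 56.250 cm to the right of lens 1, so d_o2 = L - d_i1 = 89.5 - 56.250 = 33.250 cm.
Applying the thin-lens equation again with f_2 = 29.5 cm and d_o2 = 33.250 cm gives d_i2 = 261.567 cm.
m_2 = -(261.567)/(33.250) = -7.8667.
The system's lateral magnification is m_1 m_2 = (-1.5000)(-7.8667) = 11.8000.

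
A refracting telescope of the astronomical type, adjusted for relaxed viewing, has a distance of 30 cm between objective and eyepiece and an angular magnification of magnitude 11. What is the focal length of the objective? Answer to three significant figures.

In normal adjustment the tube length equals f_obj + f_eye and |M| = f_obj/f_eye.
So f_obj = 11 f_eye and 11 f_eye + f_eye = 30 cm, giving f_eye = 30/12 = 2.500 cm and f_obj = 27.500 cm.

27.5 cm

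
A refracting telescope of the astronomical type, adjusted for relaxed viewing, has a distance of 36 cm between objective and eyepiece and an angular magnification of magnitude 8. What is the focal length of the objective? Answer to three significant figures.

32.0 cm

In normal adjustment the tube length equals f_obj + f_eye and |M| = f_obj/f_eye.
So f_obj = 8 f_eye and 8 f_eye + f_eye = 36 cm, giving f_eye = 36/9 = 4.000 cm and f_obj = 32.000 cm.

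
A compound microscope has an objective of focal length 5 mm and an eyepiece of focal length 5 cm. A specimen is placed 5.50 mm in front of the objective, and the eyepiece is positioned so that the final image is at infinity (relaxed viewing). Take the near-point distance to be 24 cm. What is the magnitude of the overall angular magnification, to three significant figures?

48.0

Convert to cm: f_obj = 5 mm = 0.5 cm; d_o = 5.50 mm = 0.55 cm.
Objective: 1/d_i = 1/f_obj - 1/d_o = 1/0.5 - 1/0.55 = 0.18182 cm^-1, so d_i = 5.500 cm.
m_obj = -d_i/d_o = -5.500/0.55 = -10.000.
Eyepiece angular magnification (image at infinity): M_eye = D/f_e = 24/5 = 4.800.
Overall M = m_obj x M_eye = (-10.000)(4.800) = -48.00.
|M| = 48.00.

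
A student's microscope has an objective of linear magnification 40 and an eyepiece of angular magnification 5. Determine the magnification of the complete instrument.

The overall magnification of a compound microscope is the product of the objective and eyepiece magnifications:
M = M_obj x M_eye = 40 x 5 = 200.

200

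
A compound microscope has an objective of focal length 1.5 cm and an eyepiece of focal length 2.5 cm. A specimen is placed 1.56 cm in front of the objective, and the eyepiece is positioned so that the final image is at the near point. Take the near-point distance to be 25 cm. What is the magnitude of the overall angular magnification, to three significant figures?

Objective: 1/d_i = 1/f_obj - 1/d_o = 1/1.5 - 1/1.56 = 0.02564 cm^-1, so d_i = 39.000 cm.
m_obj = -d_i/d_o = -39.000/1.56 = -25.000.
Eyepiece angular magnification (image at near point): M_eye = 1 + D/f_e = 1 + 25/2.5 = 11.000.
Overall M = m_obj x M_eye = (-25.000)(11.000) = -275.00.
|M| = 275.00.

275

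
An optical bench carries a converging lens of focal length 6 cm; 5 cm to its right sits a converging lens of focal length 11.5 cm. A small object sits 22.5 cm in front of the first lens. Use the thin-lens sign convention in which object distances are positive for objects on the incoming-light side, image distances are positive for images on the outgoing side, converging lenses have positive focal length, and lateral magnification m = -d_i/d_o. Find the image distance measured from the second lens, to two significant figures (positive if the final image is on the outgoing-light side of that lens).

First lens: d_i1 = 1/(1/6 - 1/22.5) = 8.182 cm.
Since 8.182 cm > 5 cm, the first image lies past the second lens and serves as a virtual object: d_o2 = L - d_i1 = -3.182 cm.
Second lens: d_i2 = 1/(1/11.5 - 1/(-3.182)) = 2.492 cm.

2.5 cm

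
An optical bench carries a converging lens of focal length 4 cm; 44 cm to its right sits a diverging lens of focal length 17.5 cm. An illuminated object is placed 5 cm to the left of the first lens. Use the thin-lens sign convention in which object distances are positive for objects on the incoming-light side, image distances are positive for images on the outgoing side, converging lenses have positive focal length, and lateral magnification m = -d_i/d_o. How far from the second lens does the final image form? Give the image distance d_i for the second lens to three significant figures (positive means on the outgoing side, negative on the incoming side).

First lens: d_i1 = 1/(1/4 - 1/5) = 20.000 cm.
The intermediate image is 20.000 cm to the right of lens 1, so d_o2 = L - d_i1 = 44 - 20.000 = 24.000 cm.
Second lens: d_i2 = 1/(1/(-17.5) - 1/(24.000)) = -10.120 cm.

-10.1 cm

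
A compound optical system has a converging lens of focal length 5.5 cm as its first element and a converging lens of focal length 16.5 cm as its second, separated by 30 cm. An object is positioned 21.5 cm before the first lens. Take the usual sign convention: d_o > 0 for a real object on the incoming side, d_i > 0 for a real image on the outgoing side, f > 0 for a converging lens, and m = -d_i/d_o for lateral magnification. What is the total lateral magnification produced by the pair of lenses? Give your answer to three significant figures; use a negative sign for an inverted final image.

0.928

First lens: d_i1 = 1/(1/5.5 - 1/21.5) = 7.391 cm.
m_1 = -(7.391)/21.5 = -0.3438.
Object distance for lens 2: d_o2 = 30 - 7.391 = 22.609 cm.
Second lens: d_i2 = 1/(1/16.5 - 1/(22.609)) = 61.063 cm.
m_2 = -(61.063)/(22.609) = -2.7008.
The system's lateral magnification is m_1 m_2 = (-0.3438)(-2.7008) = 0.9284.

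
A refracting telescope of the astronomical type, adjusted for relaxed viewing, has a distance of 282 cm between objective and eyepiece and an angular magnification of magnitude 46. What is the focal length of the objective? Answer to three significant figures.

276 cm

In normal adjustment the tube length equals f_obj + f_eye and |M| = f_obj/f_eye.
So f_obj = 46 f_eye and 46 f_eye + f_eye = 282 cm, giving f_eye = 282/47 = 6.000 cm and f_obj = 276.000 cm.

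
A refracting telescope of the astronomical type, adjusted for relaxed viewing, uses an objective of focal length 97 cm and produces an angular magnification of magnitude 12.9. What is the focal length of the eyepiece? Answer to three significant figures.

7.52 cm

|M| = f_obj/f_eye, so f_eye = f_obj/|M| = 97/12.9 = 7.519 cm.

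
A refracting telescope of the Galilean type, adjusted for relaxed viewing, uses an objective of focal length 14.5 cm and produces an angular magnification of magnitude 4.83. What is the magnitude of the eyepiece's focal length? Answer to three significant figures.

|M| = f_obj/|f_eye|, so |f_eye| = f_obj/|M| = 14.5/4.83 = 3.002 cm.
(The eyepiece is diverging, so its signed focal length is -3.002 cm.)

3.00 cm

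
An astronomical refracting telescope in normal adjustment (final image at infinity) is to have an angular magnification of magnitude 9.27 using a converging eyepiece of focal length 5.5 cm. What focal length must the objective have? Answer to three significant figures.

51.0 cm

|M| = f_obj/|f_eye|, so f_obj = |M| x |f_eye| = 9.27 x 5.5 = 50.985 cm.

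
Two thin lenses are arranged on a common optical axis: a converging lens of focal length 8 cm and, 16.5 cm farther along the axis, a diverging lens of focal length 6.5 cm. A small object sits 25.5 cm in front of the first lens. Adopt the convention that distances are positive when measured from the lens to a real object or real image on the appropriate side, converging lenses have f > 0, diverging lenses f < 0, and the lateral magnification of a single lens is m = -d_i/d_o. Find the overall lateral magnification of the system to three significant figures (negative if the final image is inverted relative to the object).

-0.262

Lens 1: 1/d_i1 = 1/f_1 - 1/d_o1 = 1/8 - 1/25.5 = 0.08578 cm^-1, so d_i1 = 11.657 cm.
m_1 = -(11.657)/25.5 = -0.4571.
That image sits 4.843 cm in front of the second lens, so d_o2 = 4.843 cm.
Lens 2: 1/d_i2 = 1/f_2 - 1/d_o2 = 1/(-6.5) - 1/(4.843) = -0.36034 cm^-1, so d_i2 = -2.775 cm.
m_2 = -(-2.775)/(4.843) = 0.5730.
Total m = m_1 x m_2 = (-0.4571)(0.5730) = -0.2620.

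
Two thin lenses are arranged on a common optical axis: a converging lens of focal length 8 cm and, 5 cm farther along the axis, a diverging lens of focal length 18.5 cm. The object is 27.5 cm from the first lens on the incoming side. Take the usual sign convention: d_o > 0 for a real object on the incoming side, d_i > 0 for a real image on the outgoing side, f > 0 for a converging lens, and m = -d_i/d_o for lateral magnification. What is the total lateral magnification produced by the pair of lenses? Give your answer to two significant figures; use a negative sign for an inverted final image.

-0.62

Lens 1: 1/d_i1 = 1/f_1 - 1/d_o1 = 1/8 - 1/27.5 = 0.08864 cm^-1, so d_i1 = 11.282 cm.
m_1 = -(11.282)/27.5 = -0.4103.
This image would form 11.282 cm past lens 1, i.e. 6.282 cm beyond lens 2, so it is a virtual object for lens 2: d_o2 = 5 - 11.282 = -6.282 cm.
Lens 2: 1/d_i2 = 1/f_2 - 1/d_o2 = 1/(-18.5) - 1/(-6.282) = 0.10513 cm^-1, so d_i2 = 9.512 cm.
m_2 = -(9.512)/(-6.282) = 1.5142.
Overall magnification: m = m_1 m_2 = -0.6212.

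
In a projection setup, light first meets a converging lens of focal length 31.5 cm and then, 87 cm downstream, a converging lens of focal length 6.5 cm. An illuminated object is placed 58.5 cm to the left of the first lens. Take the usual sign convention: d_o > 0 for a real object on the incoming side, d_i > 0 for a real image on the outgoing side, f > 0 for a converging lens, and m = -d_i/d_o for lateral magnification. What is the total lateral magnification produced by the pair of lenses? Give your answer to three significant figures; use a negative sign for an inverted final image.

First lens: d_i1 = 1/(1/31.5 - 1/58.5) = 68.250 cm.
m_1 = -(68.250)/58.5 = -1.1667.
That image sits 18.750 cm in front of the second lens, so d_o2 = 18.750 cm.
Second lens: d_i2 = 1/(1/6.5 - 1/(18.750)) = 9.949 cm.
m_2 = -(9.949)/(18.750) = -0.5306.
The system's lateral magnification is m_1 m_2 = (-1.1667)(-0.5306) = 0.6190.

0.619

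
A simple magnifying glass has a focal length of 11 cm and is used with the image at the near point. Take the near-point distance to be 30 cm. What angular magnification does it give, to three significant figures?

3.73

M = 1 + D/f = 1 + 30/11 = 3.727.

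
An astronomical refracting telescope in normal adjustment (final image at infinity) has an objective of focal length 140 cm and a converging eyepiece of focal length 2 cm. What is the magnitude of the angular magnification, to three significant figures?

|M| = f_obj/|f_eye| = 140/2 = 70.000.

70.0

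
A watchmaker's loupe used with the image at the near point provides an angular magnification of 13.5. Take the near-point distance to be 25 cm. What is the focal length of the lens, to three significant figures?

2.00 cm

For the image at the near point, M = 1 + D/f.
f = D/(M - 1) = 25/(13.5 - 1) = 2.000 cm.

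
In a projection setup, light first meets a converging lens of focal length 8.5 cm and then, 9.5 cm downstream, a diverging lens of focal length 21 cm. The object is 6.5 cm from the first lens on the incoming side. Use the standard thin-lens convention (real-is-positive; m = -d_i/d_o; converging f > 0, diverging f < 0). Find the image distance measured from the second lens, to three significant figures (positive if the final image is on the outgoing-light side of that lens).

-13.4 cm

Applying the thin-lens equation to the first lens, 1/8.5 = 1/6.5 + 1/d_i1, which gives d_i1 = -27.625 cm.
The intermediate image is virtual, 27.625 cm to the left of lens 1, so d_o2 = L - d_i1 = 9.5 - (-27.625) = 37.125 cm.
Applying the thin-lens equation again with f_2 = -21 cm and d_o2 = 37.125 cm gives d_i2 = -13.413 cm.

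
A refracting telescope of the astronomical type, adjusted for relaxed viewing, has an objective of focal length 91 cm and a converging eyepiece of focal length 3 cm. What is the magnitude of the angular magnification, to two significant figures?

30

|M| = f_obj/|f_eye| = 91/3 = 30.333.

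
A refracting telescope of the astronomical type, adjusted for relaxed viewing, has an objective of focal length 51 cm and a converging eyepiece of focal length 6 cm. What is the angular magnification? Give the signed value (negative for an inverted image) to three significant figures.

-8.50

M = -f_obj/f_eye = -51/(6) = -8.500.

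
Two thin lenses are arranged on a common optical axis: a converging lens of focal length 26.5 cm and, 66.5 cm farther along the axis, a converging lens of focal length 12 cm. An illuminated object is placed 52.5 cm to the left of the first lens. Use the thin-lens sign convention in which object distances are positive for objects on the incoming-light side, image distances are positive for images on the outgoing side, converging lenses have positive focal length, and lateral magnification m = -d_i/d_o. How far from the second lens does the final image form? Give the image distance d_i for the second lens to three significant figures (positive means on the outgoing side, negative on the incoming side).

157 cm

First lens: d_i1 = 1/(1/26.5 - 1/52.5) = 53.510 cm.
Object distance for lens 2: d_o2 = 66.5 - 53.510 = 12.990 cm.
Second lens: d_i2 = 1/(1/12 - 1/(12.990)) = 157.398 cm.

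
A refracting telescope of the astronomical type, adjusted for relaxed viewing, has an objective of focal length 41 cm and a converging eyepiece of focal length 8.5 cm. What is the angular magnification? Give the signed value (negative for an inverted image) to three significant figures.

-4.82

M = -f_obj/f_eye = -41/(8.5) = -4.824.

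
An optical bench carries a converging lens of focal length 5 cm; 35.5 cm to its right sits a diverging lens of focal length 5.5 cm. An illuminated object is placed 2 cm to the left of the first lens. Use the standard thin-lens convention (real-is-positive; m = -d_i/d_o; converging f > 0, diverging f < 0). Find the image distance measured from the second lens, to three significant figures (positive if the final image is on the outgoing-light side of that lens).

-4.82 cm

Applying the thin-lens equation to the first lens, 1/5 = 1/2 + 1/d_i1, which gives d_i1 = -3.333 cm.
With d_i1 < 0 the first image is virtual and lies on the object side; the object distance for lens 2 is d_o2 = 35.5 - (-3.333) = 38.833 cm.
Applying the thin-lens equation again with f_2 = -5.5 cm and d_o2 = 38.833 cm gives d_i2 = -4.818 cm.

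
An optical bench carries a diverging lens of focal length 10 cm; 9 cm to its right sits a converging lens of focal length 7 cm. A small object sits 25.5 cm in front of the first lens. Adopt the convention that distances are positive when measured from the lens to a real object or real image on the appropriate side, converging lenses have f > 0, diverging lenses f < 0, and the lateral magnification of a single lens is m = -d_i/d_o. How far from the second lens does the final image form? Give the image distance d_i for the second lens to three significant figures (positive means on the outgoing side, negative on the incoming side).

12.3 cm

First lens: d_i1 = 1/(1/(-10) - 1/25.5) = -7.183 cm.
With d_i1 < 0 the first image is virtual and lies on the object side; the object distance for lens 2 is d_o2 = 9 - (-7.183) = 16.183 cm.
Second lens: d_i2 = 1/(1/7 - 1/(16.183)) = 12.336 cm.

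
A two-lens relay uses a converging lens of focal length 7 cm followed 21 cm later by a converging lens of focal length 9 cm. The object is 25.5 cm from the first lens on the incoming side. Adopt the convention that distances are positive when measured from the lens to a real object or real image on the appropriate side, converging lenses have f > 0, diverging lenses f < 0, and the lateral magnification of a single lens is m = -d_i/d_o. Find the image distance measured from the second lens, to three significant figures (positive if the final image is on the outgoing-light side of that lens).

43.4 cm

First lens: d_i1 = 1/(1/7 - 1/25.5) = 9.649 cm.
That image sits 11.351 cm in front of the second lens, so d_o2 = 11.351 cm.
Second lens: d_i2 = 1/(1/9 - 1/(11.351)) = 43.448 cm.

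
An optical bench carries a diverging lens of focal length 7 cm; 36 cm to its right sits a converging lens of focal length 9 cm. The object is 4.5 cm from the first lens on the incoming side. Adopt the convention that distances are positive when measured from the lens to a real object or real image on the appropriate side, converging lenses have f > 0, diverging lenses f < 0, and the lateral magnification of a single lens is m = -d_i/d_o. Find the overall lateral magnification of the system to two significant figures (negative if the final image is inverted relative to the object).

-0.18

Applying the thin-lens equation to the first lens, 1/(-7) = 1/4.5 + 1/d_i1, which gives d_i1 = -2.739 cm.
Its lateral magnification is m_1 = -d_i1/d_o1 = -(-2.739)/4.5 = 0.6087.
With d_i1 < 0 the first image is virtual and lies on the object side; the object distance for lens 2 is d_o2 = 36 - (-2.739) = 38.739 cm.
Applying the thin-lens equation again with f_2 = 9 cm and d_o2 = 38.739 cm gives d_i2 = 11.724 cm.
m_2 = -(11.724)/(38.739) = -0.3026.
Overall magnification: m = m_1 m_2 = -0.1842.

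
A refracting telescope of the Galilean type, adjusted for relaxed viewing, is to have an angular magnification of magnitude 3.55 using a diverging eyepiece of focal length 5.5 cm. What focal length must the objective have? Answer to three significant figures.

19.5 cm

|M| = f_obj/|f_eye|, so f_obj = |M| x |f_eye| = 3.55 x 5.5 = 19.525 cm.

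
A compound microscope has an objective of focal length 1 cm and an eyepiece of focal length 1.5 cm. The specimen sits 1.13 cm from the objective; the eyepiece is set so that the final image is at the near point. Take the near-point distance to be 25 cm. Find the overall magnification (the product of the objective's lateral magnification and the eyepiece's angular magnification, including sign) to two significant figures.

Objective: 1/d_i = 1/f_obj - 1/d_o = 1/1 - 1/1.13 = 0.11504 cm^-1, so d_i = 8.692 cm.
m_obj = -d_i/d_o = -8.692/1.13 = -7.692.
Eyepiece angular magnification (image at near point): M_eye = 1 + D/f_e = 1 + 25/1.5 = 17.667.
Overall M = m_obj x M_eye = (-7.692)(17.667) = -135.90.

-140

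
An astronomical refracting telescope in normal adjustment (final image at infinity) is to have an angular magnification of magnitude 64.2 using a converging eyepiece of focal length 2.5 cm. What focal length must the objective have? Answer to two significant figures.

160 cm

|M| = f_obj/|f_eye|, so f_obj = |M| x |f_eye| = 64.2 x 2.5 = 160.500 cm.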